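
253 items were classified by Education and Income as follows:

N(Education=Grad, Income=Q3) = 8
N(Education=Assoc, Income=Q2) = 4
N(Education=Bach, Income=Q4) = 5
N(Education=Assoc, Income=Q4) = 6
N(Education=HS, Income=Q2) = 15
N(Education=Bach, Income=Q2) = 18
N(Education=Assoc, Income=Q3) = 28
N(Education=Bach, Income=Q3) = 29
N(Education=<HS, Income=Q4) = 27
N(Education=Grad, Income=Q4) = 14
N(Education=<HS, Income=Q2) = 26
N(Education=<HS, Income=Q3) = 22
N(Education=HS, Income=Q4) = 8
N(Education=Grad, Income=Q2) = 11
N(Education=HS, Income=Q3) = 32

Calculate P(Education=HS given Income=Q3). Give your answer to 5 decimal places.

0.26891

Total with Income=Q3: 22 + 32 + 28 + 29 + 8 = 119.
P(Education=HS | Income=Q3) = 32/119 = 0.26891.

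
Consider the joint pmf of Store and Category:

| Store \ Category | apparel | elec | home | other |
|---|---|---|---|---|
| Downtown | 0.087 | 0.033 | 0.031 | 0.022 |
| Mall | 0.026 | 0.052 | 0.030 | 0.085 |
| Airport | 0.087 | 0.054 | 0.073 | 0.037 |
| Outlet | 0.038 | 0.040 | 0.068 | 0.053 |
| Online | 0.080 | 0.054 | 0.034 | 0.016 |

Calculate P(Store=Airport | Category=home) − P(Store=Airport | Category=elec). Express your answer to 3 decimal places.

P(Category=home) = 0.031 + 0.030 + 0.073 + 0.068 + 0.034 = 0.236; P(Store=Airport | Category=home) = 0.073/0.236 = 0.3093.
P(Category=elec) = 0.033 + 0.052 + 0.054 + 0.040 + 0.054 = 0.233; P(Store=Airport | Category=elec) = 0.054/0.233 = 0.2318.
Difference = 0.078.

0.078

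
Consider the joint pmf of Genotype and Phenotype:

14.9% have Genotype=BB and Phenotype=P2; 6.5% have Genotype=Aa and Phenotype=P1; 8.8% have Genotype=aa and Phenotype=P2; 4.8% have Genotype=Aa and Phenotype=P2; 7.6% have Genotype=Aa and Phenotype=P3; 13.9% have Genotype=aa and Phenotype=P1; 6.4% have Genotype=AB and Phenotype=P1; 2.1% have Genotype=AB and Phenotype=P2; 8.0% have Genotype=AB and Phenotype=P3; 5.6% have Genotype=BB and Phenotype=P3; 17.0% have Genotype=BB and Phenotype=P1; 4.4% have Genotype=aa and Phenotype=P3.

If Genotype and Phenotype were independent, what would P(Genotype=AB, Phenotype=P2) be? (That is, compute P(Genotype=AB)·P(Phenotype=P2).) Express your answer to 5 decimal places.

P(Genotype=AB) = 0.064 + 0.021 + 0.080 = 0.165.
P(Phenotype=P2) = 0.048 + 0.088 + 0.021 + 0.149 = 0.306.
Product: 0.165 × 0.306 = 0.05049.

0.05049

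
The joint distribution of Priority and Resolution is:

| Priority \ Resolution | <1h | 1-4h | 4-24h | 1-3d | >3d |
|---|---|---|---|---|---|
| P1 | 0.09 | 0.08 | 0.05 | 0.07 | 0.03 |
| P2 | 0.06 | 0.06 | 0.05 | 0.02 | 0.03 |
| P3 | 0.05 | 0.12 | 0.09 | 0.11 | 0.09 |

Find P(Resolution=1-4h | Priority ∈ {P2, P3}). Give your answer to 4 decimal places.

P(Priority=P2) = 0.06 + 0.06 + 0.05 + 0.02 + 0.03 = 0.22.
P(Priority=P3) = 0.05 + 0.12 + 0.09 + 0.11 + 0.09 = 0.46.
P(Priority ∈ {P2, P3}) = 0.22 + 0.46 = 0.68; P(Resolution=1-4h, Priority ∈ {P2, P3}) = 0.06 + 0.12 = 0.18.
P(Resolution=1-4h | Priority ∈ {P2, P3}) = 0.18/0.68 = 0.2647.

0.2647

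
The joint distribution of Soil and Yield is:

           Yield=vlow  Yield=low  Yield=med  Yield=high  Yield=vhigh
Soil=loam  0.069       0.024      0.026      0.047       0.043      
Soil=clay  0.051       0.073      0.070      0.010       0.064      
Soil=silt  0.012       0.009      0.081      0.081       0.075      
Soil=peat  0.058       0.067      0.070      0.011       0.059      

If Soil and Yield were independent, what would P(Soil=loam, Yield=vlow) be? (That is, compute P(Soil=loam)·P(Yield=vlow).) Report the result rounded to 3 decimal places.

P(Soil=loam) = 0.069 + 0.024 + 0.026 + 0.047 + 0.043 = 0.209.
P(Yield=vlow) = 0.069 + 0.051 + 0.012 + 0.058 = 0.190.
Product: 0.209 × 0.190 = 0.040.

0.040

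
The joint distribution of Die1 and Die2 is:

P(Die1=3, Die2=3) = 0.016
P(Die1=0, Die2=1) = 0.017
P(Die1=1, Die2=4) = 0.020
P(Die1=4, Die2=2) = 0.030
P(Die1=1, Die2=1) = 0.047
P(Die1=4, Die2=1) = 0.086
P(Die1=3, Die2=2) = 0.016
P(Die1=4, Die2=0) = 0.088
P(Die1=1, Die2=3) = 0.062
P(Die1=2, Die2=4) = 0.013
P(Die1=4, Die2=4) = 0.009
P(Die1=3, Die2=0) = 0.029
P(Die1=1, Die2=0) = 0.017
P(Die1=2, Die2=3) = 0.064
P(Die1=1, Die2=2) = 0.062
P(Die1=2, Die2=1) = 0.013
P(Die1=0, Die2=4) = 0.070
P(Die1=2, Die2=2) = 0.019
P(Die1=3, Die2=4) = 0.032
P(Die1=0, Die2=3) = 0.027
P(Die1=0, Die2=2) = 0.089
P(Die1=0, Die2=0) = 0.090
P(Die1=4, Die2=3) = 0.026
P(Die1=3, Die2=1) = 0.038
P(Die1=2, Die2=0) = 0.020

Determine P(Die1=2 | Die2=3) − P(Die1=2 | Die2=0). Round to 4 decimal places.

0.2462

P(Die2=3) = 0.027 + 0.062 + 0.064 + 0.016 + 0.026 = 0.195; P(Die1=2 | Die2=3) = 0.064/0.195 = 0.32821.
P(Die2=0) = 0.090 + 0.017 + 0.020 + 0.029 + 0.088 = 0.244; P(Die1=2 | Die2=0) = 0.020/0.244 = 0.08197.
Difference = 0.2462.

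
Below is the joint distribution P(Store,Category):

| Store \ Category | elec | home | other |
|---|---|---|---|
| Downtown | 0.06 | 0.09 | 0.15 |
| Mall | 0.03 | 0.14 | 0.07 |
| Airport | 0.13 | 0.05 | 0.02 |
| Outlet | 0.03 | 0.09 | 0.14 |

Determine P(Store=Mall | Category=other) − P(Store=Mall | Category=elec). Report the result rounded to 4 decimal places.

P(Category=other) = 0.15 + 0.07 + 0.02 + 0.14 = 0.38; P(Store=Mall | Category=other) = 0.07/0.38 = 0.18421.
P(Category=elec) = 0.06 + 0.03 + 0.13 + 0.03 = 0.25; P(Store=Mall | Category=elec) = 0.03/0.25 = 0.12000.
Difference = 0.0642.

0.0642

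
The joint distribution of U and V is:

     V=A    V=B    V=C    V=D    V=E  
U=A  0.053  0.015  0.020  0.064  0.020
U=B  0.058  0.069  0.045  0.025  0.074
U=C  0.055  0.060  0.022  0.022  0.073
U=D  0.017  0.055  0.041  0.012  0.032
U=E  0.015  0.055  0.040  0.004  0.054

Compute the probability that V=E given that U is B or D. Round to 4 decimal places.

P(U=B) = 0.058 + 0.069 + 0.045 + 0.025 + 0.074 = 0.271.
P(U=D) = 0.017 + 0.055 + 0.041 + 0.012 + 0.032 = 0.157.
P(U ∈ {B, D}) = 0.271 + 0.157 = 0.428; P(V=E, U ∈ {B, D}) = 0.074 + 0.032 = 0.106.
P(V=E | U ∈ {B, D}) = 0.106/0.428 = 0.2477.

0.2477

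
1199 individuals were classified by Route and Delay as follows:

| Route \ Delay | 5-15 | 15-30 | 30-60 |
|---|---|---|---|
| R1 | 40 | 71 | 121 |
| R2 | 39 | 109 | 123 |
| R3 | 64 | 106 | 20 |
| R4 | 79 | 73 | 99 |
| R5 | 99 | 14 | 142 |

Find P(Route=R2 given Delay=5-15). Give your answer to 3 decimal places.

Total with Delay=5-15: 40 + 39 + 64 + 79 + 99 = 321.
P(Route=R2 | Delay=5-15) = 39/321 = 0.121.

0.121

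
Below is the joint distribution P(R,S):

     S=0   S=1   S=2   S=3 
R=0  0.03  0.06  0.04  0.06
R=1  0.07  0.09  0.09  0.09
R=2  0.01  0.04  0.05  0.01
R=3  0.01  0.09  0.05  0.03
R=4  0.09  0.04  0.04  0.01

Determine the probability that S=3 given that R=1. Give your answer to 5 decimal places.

P(R=1) = 0.07 + 0.09 + 0.09 + 0.09 = 0.34.
P(S=3 | R=1) = 0.09/0.34 = 0.26471.

0.26471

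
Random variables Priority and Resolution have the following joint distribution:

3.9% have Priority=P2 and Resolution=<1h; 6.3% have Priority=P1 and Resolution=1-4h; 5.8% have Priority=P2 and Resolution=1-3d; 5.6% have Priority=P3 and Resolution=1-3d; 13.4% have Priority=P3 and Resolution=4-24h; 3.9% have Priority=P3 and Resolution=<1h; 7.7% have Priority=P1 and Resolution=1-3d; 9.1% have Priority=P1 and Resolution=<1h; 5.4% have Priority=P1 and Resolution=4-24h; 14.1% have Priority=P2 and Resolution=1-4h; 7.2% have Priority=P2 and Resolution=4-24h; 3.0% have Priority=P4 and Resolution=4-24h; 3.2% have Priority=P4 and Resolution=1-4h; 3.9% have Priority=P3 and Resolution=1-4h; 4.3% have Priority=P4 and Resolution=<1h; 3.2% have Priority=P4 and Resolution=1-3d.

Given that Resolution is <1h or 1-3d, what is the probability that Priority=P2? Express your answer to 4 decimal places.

P(Resolution=<1h) = 0.091 + 0.039 + 0.039 + 0.043 = 0.212.
P(Resolution=1-3d) = 0.077 + 0.058 + 0.056 + 0.032 = 0.223.
P(Resolution ∈ {<1h, 1-3d}) = 0.212 + 0.223 = 0.435; P(Priority=P2, Resolution ∈ {<1h, 1-3d}) = 0.039 + 0.058 = 0.097.
P(Priority=P2 | Resolution ∈ {<1h, 1-3d}) = 0.097/0.435 = 0.2230.

0.2230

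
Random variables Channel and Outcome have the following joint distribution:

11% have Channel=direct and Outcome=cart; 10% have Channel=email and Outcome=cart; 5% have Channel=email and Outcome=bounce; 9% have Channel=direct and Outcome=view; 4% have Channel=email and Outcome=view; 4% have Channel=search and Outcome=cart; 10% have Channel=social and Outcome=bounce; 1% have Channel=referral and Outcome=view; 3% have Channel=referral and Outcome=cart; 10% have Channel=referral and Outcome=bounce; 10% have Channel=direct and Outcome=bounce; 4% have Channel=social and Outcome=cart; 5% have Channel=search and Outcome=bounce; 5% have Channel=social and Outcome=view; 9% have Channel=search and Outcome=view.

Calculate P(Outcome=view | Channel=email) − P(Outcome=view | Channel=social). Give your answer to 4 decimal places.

-0.0526

P(Channel=email) = 0.05 + 0.04 + 0.10 = 0.19; P(Outcome=view | Channel=email) = 0.04/0.19 = 0.21053.
P(Channel=social) = 0.10 + 0.05 + 0.04 = 0.19; P(Outcome=view | Channel=social) = 0.05/0.19 = 0.26316.
Difference = -0.0526.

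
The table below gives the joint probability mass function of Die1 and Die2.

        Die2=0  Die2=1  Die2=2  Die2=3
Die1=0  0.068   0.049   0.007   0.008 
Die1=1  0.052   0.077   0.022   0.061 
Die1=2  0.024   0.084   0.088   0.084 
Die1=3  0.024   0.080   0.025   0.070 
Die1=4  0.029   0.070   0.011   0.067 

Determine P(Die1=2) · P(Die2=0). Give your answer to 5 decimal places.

P(Die1=2) = 0.024 + 0.084 + 0.088 + 0.084 = 0.280.
P(Die2=0) = 0.068 + 0.052 + 0.024 + 0.024 + 0.029 = 0.197.
Product: 0.280 × 0.197 = 0.05516.

0.05516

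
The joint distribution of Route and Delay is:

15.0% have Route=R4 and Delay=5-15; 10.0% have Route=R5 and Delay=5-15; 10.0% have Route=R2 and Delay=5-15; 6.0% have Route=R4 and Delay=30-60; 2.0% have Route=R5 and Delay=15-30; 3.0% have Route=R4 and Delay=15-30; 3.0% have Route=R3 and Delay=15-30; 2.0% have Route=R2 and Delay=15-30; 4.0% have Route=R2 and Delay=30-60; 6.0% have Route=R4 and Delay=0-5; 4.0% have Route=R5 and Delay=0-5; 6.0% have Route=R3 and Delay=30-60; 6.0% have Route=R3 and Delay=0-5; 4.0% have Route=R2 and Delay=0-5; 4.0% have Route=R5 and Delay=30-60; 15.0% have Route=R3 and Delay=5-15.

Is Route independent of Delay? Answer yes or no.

Every cell satisfies P(Route,Delay) = P(Route)·P(Delay). For instance P(Route=R4) = 0.300, P(Delay=15-30) = 0.100, and 0.300×0.100 = 0.030 matches the joint entry. So Route and Delay are independent.

yes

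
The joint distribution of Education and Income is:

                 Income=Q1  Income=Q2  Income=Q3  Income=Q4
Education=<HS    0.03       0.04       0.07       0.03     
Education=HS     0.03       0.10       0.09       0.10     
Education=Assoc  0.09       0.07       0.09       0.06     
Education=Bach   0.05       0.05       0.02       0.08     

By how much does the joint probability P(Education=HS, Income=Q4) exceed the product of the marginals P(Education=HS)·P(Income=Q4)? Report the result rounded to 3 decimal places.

P(Education=HS) = 0.03 + 0.10 + 0.09 + 0.10 = 0.32.
P(Income=Q4) = 0.03 + 0.10 + 0.06 + 0.08 = 0.27.
P(Education=HS, Income=Q4) − P(Education=HS)P(Income=Q4) = 0.10 − 0.32×0.27 = 0.014.

0.014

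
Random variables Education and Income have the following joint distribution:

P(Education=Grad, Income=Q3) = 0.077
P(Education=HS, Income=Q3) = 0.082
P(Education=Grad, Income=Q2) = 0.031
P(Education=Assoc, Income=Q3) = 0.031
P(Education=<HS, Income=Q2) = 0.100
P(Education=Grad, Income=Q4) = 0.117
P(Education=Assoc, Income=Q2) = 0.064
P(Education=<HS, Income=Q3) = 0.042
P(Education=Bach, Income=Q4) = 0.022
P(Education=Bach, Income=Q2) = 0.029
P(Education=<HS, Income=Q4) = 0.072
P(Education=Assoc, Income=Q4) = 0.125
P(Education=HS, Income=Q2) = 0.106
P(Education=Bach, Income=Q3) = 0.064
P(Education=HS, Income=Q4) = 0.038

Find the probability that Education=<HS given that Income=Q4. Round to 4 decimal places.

P(Income=Q4) = 0.072 + 0.038 + 0.125 + 0.022 + 0.117 = 0.374.
P(Education=<HS | Income=Q4) = 0.072/0.374 = 0.1925.

0.1925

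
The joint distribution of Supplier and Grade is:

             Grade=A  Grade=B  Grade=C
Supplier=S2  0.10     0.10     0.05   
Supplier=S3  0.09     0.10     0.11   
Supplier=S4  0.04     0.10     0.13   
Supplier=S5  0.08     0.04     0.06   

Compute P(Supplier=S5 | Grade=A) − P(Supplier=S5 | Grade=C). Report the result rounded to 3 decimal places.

0.087

P(Grade=A) = 0.10 + 0.09 + 0.04 + 0.08 = 0.31; P(Supplier=S5 | Grade=A) = 0.08/0.31 = 0.2581.
P(Grade=C) = 0.05 + 0.11 + 0.13 + 0.06 = 0.35; P(Supplier=S5 | Grade=C) = 0.06/0.35 = 0.1714.
Difference = 0.087.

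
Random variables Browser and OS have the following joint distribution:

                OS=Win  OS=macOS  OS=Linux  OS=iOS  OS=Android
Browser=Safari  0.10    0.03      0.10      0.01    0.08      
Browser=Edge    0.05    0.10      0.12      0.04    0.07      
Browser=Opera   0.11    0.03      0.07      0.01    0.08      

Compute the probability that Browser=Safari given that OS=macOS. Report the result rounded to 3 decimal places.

P(OS=macOS) = 0.03 + 0.10 + 0.03 = 0.16.
P(Browser=Safari | OS=macOS) = 0.03/0.16 = 0.188.

0.188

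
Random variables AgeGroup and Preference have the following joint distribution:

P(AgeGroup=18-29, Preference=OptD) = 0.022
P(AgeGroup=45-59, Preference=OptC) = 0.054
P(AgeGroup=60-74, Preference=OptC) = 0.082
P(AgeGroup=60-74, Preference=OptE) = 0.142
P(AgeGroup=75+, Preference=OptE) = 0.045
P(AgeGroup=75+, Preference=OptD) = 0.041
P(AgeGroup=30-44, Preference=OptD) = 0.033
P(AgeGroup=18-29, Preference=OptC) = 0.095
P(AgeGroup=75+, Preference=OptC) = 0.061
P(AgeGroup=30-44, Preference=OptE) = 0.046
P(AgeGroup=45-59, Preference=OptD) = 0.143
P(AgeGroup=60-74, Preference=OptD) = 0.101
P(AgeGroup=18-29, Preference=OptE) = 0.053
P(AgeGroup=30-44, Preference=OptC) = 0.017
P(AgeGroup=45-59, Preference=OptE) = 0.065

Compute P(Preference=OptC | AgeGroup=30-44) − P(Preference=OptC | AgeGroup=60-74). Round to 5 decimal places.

-0.07522

P(AgeGroup=30-44) = 0.017 + 0.033 + 0.046 = 0.096; P(Preference=OptC | AgeGroup=30-44) = 0.017/0.096 = 0.177083.
P(AgeGroup=60-74) = 0.082 + 0.101 + 0.142 = 0.325; P(Preference=OptC | AgeGroup=60-74) = 0.082/0.325 = 0.252308.
Difference = -0.07522.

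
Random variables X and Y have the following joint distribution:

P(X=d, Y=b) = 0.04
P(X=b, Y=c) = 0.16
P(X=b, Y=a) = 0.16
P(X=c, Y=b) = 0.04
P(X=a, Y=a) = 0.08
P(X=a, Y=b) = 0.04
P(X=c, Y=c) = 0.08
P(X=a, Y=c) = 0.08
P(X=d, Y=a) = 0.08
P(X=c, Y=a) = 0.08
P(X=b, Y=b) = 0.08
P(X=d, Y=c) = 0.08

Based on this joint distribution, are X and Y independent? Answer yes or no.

yes

Every cell satisfies P(X,Y) = P(X)·P(Y). For instance P(X=a) = 0.20, P(Y=c) = 0.40, and 0.20×0.40 = 0.08 matches the joint entry. So X and Y are independent.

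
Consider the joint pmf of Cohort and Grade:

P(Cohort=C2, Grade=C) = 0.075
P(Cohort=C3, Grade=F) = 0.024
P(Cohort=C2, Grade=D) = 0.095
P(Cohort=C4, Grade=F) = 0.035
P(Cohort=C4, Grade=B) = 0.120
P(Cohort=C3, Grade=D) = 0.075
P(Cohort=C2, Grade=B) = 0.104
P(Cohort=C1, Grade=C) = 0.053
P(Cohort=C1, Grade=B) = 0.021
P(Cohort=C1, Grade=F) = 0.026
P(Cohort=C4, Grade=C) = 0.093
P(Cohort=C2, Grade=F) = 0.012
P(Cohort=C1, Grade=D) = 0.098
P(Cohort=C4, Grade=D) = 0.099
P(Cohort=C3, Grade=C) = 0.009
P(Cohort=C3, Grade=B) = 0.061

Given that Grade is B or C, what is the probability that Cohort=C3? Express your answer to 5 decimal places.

0.13060

P(Grade=B) = 0.021 + 0.104 + 0.061 + 0.120 = 0.306.
P(Grade=C) = 0.053 + 0.075 + 0.009 + 0.093 = 0.230.
P(Grade ∈ {B, C}) = 0.306 + 0.230 = 0.536; P(Cohort=C3, Grade ∈ {B, C}) = 0.061 + 0.009 = 0.070.
P(Cohort=C3 | Grade ∈ {B, C}) = 0.070/0.536 = 0.13060.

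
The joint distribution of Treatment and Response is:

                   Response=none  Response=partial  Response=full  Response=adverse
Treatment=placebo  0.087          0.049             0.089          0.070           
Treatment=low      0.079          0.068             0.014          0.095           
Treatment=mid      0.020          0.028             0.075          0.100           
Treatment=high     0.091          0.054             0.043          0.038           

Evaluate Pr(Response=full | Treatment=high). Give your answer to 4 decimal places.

0.1903

P(Treatment=high) = 0.091 + 0.054 + 0.043 + 0.038 = 0.226.
P(Response=full | Treatment=high) = 0.043/0.226 = 0.1903.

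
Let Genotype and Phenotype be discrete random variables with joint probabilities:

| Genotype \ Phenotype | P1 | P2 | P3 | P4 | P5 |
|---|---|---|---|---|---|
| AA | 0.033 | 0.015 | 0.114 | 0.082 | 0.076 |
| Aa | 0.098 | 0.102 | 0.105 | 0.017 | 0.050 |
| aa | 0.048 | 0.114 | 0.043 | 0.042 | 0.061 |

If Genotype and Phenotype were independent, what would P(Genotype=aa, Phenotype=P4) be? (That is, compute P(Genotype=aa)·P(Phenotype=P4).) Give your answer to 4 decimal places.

0.0434

P(Genotype=aa) = 0.048 + 0.114 + 0.043 + 0.042 + 0.061 = 0.308.
P(Phenotype=P4) = 0.082 + 0.017 + 0.042 = 0.141.
Product: 0.308 × 0.141 = 0.0434.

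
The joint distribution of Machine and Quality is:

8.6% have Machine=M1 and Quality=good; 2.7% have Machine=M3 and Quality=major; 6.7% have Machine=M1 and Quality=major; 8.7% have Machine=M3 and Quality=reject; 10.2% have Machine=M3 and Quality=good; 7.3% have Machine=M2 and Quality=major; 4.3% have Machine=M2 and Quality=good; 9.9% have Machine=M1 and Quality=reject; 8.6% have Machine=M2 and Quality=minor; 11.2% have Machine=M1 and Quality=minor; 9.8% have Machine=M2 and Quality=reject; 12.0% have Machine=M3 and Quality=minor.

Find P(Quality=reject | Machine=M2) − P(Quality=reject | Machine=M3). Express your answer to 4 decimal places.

0.0677

P(Machine=M2) = 0.043 + 0.086 + 0.073 + 0.098 = 0.300; P(Quality=reject | Machine=M2) = 0.098/0.300 = 0.32667.
P(Machine=M3) = 0.102 + 0.120 + 0.027 + 0.087 = 0.336; P(Quality=reject | Machine=M3) = 0.087/0.336 = 0.25893.
Difference = 0.0677.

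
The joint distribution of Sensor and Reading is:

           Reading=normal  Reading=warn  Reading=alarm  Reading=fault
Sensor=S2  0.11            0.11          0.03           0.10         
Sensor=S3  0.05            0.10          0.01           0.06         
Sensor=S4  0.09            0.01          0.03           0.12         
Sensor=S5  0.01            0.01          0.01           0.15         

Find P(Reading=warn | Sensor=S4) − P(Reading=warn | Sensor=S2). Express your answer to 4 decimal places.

-0.2743

P(Sensor=S4) = 0.09 + 0.01 + 0.03 + 0.12 = 0.25; P(Reading=warn | Sensor=S4) = 0.01/0.25 = 0.04000.
P(Sensor=S2) = 0.11 + 0.11 + 0.03 + 0.10 = 0.35; P(Reading=warn | Sensor=S2) = 0.11/0.35 = 0.31429.
Difference = -0.2743.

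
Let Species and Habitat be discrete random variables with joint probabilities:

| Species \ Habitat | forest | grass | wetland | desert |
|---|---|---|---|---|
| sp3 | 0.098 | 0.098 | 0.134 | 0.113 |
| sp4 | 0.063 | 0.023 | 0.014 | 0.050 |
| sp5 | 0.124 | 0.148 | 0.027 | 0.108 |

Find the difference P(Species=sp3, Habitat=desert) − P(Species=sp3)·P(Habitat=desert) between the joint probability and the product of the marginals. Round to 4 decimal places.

P(Species=sp3) = 0.098 + 0.098 + 0.134 + 0.113 = 0.443.
P(Habitat=desert) = 0.113 + 0.050 + 0.108 = 0.271.
P(Species=sp3, Habitat=desert) − P(Species=sp3)P(Habitat=desert) = 0.113 − 0.443×0.271 = -0.0071.

-0.0071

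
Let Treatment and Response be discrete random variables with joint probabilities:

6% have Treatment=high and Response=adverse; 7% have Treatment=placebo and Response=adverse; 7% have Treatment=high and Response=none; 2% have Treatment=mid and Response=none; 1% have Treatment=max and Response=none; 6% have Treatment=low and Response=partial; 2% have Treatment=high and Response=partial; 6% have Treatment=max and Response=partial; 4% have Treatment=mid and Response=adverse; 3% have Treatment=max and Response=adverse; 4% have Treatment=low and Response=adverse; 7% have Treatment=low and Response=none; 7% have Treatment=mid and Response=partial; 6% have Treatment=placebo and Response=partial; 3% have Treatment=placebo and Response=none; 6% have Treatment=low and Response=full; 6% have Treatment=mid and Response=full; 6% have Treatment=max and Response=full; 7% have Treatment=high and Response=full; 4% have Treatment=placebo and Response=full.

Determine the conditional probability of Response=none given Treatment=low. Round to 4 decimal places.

P(Treatment=low) = 0.07 + 0.06 + 0.06 + 0.04 = 0.23.
P(Response=none | Treatment=low) = 0.07/0.23 = 0.3043.

0.3043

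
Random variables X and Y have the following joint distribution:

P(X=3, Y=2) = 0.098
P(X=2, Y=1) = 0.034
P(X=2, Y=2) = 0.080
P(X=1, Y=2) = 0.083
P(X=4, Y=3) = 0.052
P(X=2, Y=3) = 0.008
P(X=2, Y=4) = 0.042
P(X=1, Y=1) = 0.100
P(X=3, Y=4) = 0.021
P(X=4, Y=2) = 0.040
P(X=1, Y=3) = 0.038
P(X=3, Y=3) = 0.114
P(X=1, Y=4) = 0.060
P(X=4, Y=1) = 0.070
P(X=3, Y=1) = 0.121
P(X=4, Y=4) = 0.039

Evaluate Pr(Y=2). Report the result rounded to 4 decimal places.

0.3010

P(Y=2) = 0.083 + 0.080 + 0.098 + 0.040 = 0.301.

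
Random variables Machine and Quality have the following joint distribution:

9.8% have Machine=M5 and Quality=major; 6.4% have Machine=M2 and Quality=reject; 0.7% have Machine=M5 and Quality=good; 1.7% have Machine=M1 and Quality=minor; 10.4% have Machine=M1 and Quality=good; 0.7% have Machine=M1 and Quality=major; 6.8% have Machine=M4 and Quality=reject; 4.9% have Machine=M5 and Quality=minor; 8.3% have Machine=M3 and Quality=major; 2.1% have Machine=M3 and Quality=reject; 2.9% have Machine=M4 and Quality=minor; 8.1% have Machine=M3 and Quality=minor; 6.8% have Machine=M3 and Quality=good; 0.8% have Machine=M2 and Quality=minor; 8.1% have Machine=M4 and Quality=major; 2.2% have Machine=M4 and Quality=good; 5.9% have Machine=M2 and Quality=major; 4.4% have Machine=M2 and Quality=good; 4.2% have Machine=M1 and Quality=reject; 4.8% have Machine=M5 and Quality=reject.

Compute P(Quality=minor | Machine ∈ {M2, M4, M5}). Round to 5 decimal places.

P(Machine=M2) = 0.044 + 0.008 + 0.059 + 0.064 = 0.175.
P(Machine=M4) = 0.022 + 0.029 + 0.081 + 0.068 = 0.200.
P(Machine=M5) = 0.007 + 0.049 + 0.098 + 0.048 = 0.202.
P(Machine ∈ {M2, M4, M5}) = 0.175 + 0.200 + 0.202 = 0.577; P(Quality=minor, Machine ∈ {M2, M4, M5}) = 0.008 + 0.029 + 0.049 = 0.086.
P(Quality=minor | Machine ∈ {M2, M4, M5}) = 0.086/0.577 = 0.14905.

0.14905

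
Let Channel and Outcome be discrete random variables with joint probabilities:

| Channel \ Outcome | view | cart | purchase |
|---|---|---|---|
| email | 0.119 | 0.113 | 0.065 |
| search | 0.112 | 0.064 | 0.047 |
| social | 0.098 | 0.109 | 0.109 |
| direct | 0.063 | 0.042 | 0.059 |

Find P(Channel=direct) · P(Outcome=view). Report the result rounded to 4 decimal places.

P(Channel=direct) = 0.063 + 0.042 + 0.059 = 0.164.
P(Outcome=view) = 0.119 + 0.112 + 0.098 + 0.063 = 0.392.
Product: 0.164 × 0.392 = 0.0643.

0.0643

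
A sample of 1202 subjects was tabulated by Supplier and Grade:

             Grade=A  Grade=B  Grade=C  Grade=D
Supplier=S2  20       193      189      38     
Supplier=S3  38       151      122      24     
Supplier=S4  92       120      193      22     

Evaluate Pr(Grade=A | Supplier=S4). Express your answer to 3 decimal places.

Total with Supplier=S4: 92 + 120 + 193 + 22 = 427.
P(Grade=A | Supplier=S4) = 92/427 = 0.215.

0.215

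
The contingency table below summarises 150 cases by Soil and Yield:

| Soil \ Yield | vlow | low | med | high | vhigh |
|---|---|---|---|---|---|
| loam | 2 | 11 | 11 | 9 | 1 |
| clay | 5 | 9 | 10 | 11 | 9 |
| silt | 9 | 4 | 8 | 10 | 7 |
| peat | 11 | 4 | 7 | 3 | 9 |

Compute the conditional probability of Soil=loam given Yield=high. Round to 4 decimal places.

0.2727

Total with Yield=high: 9 + 11 + 10 + 3 = 33.
P(Soil=loam | Yield=high) = 9/33 = 0.2727.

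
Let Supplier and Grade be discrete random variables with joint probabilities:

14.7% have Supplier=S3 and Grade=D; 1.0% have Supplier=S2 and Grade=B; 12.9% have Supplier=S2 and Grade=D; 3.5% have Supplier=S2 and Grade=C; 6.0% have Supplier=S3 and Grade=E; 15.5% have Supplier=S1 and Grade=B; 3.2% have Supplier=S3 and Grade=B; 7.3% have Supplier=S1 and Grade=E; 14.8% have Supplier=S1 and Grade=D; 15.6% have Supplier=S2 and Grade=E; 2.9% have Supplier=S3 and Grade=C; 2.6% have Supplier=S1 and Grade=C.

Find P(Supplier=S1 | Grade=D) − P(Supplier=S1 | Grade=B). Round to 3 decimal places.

-0.438

P(Grade=D) = 0.148 + 0.129 + 0.147 = 0.424; P(Supplier=S1 | Grade=D) = 0.148/0.424 = 0.3491.
P(Grade=B) = 0.155 + 0.010 + 0.032 = 0.197; P(Supplier=S1 | Grade=B) = 0.155/0.197 = 0.7868.
Difference = -0.438.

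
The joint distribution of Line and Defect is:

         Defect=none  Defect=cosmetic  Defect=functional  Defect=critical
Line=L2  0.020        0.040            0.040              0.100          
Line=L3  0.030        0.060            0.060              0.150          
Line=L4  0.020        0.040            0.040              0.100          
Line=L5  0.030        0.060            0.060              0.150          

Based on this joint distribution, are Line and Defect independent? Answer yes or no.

yes

Every cell satisfies P(Line,Defect) = P(Line)·P(Defect). For instance P(Line=L3) = 0.300, P(Defect=none) = 0.100, and 0.300×0.100 = 0.030 matches the joint entry. So Line and Defect are independent.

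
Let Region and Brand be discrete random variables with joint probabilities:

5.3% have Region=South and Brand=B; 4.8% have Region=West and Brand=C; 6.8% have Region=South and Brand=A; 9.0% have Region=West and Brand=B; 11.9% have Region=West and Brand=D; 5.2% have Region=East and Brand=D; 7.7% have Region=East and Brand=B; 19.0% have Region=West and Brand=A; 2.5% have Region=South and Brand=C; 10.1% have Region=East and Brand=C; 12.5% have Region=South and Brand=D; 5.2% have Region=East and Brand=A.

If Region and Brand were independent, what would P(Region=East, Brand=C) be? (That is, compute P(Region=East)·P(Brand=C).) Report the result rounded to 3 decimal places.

P(Region=East) = 0.052 + 0.077 + 0.101 + 0.052 = 0.282.
P(Brand=C) = 0.025 + 0.101 + 0.048 = 0.174.
Product: 0.282 × 0.174 = 0.049.

0.049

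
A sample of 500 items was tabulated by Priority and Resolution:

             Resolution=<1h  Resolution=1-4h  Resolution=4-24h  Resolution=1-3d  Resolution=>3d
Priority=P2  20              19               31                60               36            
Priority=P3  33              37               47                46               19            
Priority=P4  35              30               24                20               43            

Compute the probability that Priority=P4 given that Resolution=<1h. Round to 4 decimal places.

Total with Resolution=<1h: 20 + 33 + 35 = 88.
P(Priority=P4 | Resolution=<1h) = 35/88 = 0.3977.

0.3977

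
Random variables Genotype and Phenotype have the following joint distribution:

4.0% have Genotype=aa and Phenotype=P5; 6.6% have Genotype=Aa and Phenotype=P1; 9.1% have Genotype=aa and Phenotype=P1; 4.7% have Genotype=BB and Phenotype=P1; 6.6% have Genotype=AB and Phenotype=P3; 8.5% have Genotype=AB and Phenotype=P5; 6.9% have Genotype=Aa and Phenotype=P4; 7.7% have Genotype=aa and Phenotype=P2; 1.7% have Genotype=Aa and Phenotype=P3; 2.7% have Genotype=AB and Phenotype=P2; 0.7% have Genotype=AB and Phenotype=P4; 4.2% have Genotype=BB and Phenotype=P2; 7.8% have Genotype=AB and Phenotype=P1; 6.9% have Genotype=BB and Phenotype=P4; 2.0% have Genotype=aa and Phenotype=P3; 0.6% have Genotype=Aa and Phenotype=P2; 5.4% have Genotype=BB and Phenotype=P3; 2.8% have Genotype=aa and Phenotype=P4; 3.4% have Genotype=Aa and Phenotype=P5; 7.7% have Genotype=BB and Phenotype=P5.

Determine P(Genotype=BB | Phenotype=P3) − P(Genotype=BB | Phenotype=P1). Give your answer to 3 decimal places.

P(Phenotype=P3) = 0.017 + 0.020 + 0.066 + 0.054 = 0.157; P(Genotype=BB | Phenotype=P3) = 0.054/0.157 = 0.3439.
P(Phenotype=P1) = 0.066 + 0.091 + 0.078 + 0.047 = 0.282; P(Genotype=BB | Phenotype=P1) = 0.047/0.282 = 0.1667.
Difference = 0.177.

0.177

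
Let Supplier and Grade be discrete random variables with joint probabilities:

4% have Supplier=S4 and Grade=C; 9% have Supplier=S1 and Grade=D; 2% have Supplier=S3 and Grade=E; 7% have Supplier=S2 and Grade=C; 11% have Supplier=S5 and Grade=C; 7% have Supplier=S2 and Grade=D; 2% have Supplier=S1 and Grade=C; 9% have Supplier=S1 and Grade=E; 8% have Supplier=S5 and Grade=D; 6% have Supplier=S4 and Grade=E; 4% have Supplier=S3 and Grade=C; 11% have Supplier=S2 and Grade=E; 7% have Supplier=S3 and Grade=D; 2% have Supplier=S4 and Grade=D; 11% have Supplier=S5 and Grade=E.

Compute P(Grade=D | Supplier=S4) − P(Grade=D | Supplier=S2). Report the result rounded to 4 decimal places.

P(Supplier=S4) = 0.04 + 0.02 + 0.06 = 0.12; P(Grade=D | Supplier=S4) = 0.02/0.12 = 0.16667.
P(Supplier=S2) = 0.07 + 0.07 + 0.11 = 0.25; P(Grade=D | Supplier=S2) = 0.07/0.25 = 0.28000.
Difference = -0.1133.

-0.1133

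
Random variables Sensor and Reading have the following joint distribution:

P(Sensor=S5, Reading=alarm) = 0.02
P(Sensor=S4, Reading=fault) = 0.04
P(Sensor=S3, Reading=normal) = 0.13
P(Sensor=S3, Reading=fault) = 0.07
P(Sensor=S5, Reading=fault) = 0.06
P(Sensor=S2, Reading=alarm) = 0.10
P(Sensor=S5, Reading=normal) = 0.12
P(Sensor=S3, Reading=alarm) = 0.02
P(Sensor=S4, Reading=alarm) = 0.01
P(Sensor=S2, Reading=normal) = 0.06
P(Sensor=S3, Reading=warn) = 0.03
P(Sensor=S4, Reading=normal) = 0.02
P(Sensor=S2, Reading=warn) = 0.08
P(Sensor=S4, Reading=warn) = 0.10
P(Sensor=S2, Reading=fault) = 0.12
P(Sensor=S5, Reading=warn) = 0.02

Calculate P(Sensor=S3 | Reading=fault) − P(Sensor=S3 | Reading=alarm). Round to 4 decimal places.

P(Reading=fault) = 0.12 + 0.07 + 0.04 + 0.06 = 0.29; P(Sensor=S3 | Reading=fault) = 0.07/0.29 = 0.24138.
P(Reading=alarm) = 0.10 + 0.02 + 0.01 + 0.02 = 0.15; P(Sensor=S3 | Reading=alarm) = 0.02/0.15 = 0.13333.
Difference = 0.1080.

0.1080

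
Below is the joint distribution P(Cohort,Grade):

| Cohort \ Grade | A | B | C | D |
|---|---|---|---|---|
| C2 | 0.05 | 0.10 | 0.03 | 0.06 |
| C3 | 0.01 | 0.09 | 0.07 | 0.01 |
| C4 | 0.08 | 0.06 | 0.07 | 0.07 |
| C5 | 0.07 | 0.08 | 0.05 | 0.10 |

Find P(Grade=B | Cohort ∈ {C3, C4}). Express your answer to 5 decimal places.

P(Cohort=C3) = 0.01 + 0.09 + 0.07 + 0.01 = 0.18.
P(Cohort=C4) = 0.08 + 0.06 + 0.07 + 0.07 = 0.28.
P(Cohort ∈ {C3, C4}) = 0.18 + 0.28 = 0.46; P(Grade=B, Cohort ∈ {C3, C4}) = 0.09 + 0.06 = 0.15.
P(Grade=B | Cohort ∈ {C3, C4}) = 0.15/0.46 = 0.32609.

0.32609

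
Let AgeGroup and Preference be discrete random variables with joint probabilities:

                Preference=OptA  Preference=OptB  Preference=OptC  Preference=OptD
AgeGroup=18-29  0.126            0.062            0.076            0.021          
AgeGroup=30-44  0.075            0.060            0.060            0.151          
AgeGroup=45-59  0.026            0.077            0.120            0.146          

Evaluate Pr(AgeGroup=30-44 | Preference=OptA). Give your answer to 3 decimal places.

P(Preference=OptA) = 0.126 + 0.075 + 0.026 = 0.227.
P(AgeGroup=30-44 | Preference=OptA) = 0.075/0.227 = 0.330.

0.330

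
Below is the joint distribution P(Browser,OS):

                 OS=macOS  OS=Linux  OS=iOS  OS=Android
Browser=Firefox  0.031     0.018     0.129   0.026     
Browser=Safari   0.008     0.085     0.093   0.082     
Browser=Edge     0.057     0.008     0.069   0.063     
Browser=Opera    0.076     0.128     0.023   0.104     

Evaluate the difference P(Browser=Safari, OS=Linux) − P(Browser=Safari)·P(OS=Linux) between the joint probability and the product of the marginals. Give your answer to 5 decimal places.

0.02095

P(Browser=Safari) = 0.008 + 0.085 + 0.093 + 0.082 = 0.268.
P(OS=Linux) = 0.018 + 0.085 + 0.008 + 0.128 = 0.239.
P(Browser=Safari, OS=Linux) − P(Browser=Safari)P(OS=Linux) = 0.085 − 0.268×0.239 = 0.02095.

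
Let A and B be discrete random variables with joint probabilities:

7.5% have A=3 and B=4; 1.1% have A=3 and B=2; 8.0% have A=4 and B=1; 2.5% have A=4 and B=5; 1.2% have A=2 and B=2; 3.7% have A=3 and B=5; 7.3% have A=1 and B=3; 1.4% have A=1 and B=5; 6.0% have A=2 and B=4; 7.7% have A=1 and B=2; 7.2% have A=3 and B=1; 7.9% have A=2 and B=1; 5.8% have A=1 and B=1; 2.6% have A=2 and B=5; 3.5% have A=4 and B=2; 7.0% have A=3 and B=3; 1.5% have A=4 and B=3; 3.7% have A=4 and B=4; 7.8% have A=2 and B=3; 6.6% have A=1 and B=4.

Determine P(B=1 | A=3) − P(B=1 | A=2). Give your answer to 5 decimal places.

P(A=3) = 0.072 + 0.011 + 0.070 + 0.075 + 0.037 = 0.265; P(B=1 | A=3) = 0.072/0.265 = 0.271698.
P(A=2) = 0.079 + 0.012 + 0.078 + 0.060 + 0.026 = 0.255; P(B=1 | A=2) = 0.079/0.255 = 0.309804.
Difference = -0.03811.

-0.03811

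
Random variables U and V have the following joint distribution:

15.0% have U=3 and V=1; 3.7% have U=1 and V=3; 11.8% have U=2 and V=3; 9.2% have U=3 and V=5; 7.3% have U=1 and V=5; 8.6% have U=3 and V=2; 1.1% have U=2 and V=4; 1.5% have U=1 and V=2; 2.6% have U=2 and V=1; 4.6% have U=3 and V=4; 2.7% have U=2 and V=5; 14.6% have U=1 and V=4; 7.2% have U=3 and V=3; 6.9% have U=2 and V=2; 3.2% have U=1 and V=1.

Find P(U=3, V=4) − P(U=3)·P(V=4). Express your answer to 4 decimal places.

P(U=3) = 0.150 + 0.086 + 0.072 + 0.046 + 0.092 = 0.446.
P(V=4) = 0.146 + 0.011 + 0.046 = 0.203.
P(U=3, V=4) − P(U=3)P(V=4) = 0.046 − 0.446×0.203 = -0.0445.

-0.0445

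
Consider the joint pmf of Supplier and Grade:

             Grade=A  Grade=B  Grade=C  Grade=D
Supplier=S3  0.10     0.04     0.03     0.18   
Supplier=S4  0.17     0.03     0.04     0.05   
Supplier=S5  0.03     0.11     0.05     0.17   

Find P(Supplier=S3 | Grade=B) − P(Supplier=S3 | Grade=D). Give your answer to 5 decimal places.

-0.22778

P(Grade=B) = 0.04 + 0.03 + 0.11 = 0.18; P(Supplier=S3 | Grade=B) = 0.04/0.18 = 0.222222.
P(Grade=D) = 0.18 + 0.05 + 0.17 = 0.40; P(Supplier=S3 | Grade=D) = 0.18/0.40 = 0.450000.
Difference = -0.22778.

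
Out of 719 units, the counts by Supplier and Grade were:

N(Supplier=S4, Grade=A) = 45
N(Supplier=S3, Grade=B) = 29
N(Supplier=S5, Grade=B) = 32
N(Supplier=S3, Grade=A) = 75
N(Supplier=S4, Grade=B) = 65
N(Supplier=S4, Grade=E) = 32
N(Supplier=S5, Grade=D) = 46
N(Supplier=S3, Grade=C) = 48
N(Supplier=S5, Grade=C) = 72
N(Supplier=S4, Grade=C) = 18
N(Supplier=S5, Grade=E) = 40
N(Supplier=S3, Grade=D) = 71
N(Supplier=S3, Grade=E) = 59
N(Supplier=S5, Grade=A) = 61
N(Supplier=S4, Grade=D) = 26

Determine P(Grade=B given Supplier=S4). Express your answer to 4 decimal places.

Total with Supplier=S4: 45 + 65 + 18 + 26 + 32 = 186.
P(Grade=B | Supplier=S4) = 65/186 = 0.3495.

0.3495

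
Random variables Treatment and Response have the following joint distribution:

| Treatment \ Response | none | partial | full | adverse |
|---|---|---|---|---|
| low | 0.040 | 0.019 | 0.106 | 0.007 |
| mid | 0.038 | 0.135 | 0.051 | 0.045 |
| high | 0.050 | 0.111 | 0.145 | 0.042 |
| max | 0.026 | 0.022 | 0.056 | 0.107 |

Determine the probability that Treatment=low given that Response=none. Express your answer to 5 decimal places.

0.25974

P(Response=none) = 0.040 + 0.038 + 0.050 + 0.026 = 0.154.
P(Treatment=low | Response=none) = 0.040/0.154 = 0.25974.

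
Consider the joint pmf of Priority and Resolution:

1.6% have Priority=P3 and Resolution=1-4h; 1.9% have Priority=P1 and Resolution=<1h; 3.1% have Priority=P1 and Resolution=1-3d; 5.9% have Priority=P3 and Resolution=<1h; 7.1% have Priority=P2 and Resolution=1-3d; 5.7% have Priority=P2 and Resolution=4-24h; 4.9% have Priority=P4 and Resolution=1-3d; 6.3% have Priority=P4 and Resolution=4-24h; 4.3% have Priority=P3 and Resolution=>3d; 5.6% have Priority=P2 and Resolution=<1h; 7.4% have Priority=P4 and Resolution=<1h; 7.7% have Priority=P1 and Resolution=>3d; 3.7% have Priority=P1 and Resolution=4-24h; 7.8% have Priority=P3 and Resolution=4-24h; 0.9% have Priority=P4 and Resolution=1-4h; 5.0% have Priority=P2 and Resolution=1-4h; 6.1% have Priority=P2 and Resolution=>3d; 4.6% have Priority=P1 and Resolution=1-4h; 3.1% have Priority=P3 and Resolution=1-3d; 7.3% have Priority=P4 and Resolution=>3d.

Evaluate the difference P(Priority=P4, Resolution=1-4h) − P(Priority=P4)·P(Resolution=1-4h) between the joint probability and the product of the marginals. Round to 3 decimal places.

P(Priority=P4) = 0.074 + 0.009 + 0.063 + 0.049 + 0.073 = 0.268.
P(Resolution=1-4h) = 0.046 + 0.050 + 0.016 + 0.009 = 0.121.
P(Priority=P4, Resolution=1-4h) − P(Priority=P4)P(Resolution=1-4h) = 0.009 − 0.268×0.121 = -0.023.

-0.023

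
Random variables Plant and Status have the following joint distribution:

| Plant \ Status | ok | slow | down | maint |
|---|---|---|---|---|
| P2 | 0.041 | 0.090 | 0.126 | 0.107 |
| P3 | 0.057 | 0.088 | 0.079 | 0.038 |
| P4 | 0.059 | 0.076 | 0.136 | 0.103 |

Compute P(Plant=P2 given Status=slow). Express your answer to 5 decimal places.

0.35433

P(Status=slow) = 0.090 + 0.088 + 0.076 = 0.254.
P(Plant=P2 | Status=slow) = 0.090/0.254 = 0.35433.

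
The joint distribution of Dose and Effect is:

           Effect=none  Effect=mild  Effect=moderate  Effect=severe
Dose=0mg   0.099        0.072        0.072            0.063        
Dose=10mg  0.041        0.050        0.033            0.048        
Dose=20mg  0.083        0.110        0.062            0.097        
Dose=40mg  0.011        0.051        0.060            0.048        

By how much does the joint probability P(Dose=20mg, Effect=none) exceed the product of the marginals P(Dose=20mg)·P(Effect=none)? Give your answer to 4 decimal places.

0.0006

P(Dose=20mg) = 0.083 + 0.110 + 0.062 + 0.097 = 0.352.
P(Effect=none) = 0.099 + 0.041 + 0.083 + 0.011 = 0.234.
P(Dose=20mg, Effect=none) − P(Dose=20mg)P(Effect=none) = 0.083 − 0.352×0.234 = 0.0006.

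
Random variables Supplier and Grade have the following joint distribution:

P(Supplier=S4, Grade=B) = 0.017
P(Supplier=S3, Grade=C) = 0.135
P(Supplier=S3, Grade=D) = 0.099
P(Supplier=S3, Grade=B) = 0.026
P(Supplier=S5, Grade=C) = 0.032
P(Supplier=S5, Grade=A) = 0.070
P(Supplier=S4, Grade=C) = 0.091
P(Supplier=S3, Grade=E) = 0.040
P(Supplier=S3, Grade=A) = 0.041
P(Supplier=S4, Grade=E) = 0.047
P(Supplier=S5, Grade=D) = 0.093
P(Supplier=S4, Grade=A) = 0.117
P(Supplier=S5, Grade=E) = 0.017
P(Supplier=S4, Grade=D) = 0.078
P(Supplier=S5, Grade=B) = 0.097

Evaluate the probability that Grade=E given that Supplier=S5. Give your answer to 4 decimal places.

0.0550

P(Supplier=S5) = 0.070 + 0.097 + 0.032 + 0.093 + 0.017 = 0.309.
P(Grade=E | Supplier=S5) = 0.017/0.309 = 0.0550.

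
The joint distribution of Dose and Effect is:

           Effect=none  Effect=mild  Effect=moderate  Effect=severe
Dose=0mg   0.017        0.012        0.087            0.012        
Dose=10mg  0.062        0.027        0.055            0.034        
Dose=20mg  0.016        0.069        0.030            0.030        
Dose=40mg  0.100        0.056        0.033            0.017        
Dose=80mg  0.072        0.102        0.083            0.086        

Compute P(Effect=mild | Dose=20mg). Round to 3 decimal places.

0.476

P(Dose=20mg) = 0.016 + 0.069 + 0.030 + 0.030 = 0.145.
P(Effect=mild | Dose=20mg) = 0.069/0.145 = 0.476.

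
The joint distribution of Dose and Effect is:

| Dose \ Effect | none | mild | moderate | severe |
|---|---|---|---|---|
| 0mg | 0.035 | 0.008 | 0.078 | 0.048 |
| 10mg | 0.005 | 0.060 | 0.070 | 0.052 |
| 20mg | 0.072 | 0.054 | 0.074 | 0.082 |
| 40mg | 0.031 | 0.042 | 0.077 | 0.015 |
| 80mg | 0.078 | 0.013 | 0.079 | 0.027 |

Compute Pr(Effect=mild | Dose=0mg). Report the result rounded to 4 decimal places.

0.0473

P(Dose=0mg) = 0.035 + 0.008 + 0.078 + 0.048 = 0.169.
P(Effect=mild | Dose=0mg) = 0.008/0.169 = 0.0473.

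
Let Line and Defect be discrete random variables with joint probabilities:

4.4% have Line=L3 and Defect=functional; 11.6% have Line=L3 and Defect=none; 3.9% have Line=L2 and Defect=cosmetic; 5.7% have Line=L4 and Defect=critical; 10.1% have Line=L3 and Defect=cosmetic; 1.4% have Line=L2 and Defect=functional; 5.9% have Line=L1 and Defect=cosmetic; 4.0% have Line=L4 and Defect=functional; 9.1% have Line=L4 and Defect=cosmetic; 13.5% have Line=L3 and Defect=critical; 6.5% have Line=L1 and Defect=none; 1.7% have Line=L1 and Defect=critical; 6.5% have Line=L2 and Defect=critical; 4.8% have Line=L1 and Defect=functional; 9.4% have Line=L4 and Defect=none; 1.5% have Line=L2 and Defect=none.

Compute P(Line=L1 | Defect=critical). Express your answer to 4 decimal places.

P(Defect=critical) = 0.017 + 0.065 + 0.135 + 0.057 = 0.274.
P(Line=L1 | Defect=critical) = 0.017/0.274 = 0.0620.

0.0620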